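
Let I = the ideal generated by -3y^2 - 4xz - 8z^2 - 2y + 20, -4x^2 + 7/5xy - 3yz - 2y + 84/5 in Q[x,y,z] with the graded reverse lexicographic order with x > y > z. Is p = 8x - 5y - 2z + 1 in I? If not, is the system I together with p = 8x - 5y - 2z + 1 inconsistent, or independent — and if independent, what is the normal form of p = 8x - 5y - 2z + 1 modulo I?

8x - 5y - 2z + 1 is independent of I; its normal form modulo I is 8x - 5y - 2z + 1.

First compute the reduced Gröbner basis of I by Buchberger's algorithm.
f_1 = -3y^2 - 4xz - 8z^2 - 2y + 20, LT = y^2.
f_2 = -4x^2 + 7/5xy - 3yz - 2y + 84/5, LT = x^2.

The S-polynomials (S(f_1,f_2)) all reduce to 0 modulo the current basis, so we have a Gröbner basis.
Inter-reduce: drop elements whose leading term is divisible by another's, tail-reduce, and make monic.
Reduced Gröbner basis: {x^2 - 7/20xy + 3/4yz + 1/2y - 21/5, y^2 + 4/3xz + 8/3z^2 + 2/3y - 20/3}.
Label its elements g_1 = x^2 - 7/20xy + 3/4yz + 1/2y - 21/5, g_2 = y^2 + 4/3xz + 8/3z^2 + 2/3y - 20/3.

Reduce p = 8x - 5y - 2z + 1 modulo G:
  leading term x: no divisor's leading term divides it; move 8x to the remainder.
  leading term y: no divisor's leading term divides it; move -5y to the remainder.
  leading term z: no divisor's leading term divides it; move -2z to the remainder.
  leading term 1: no divisor's leading term divides it; move 1 to the remainder.
  normal form = 8x - 5y - 2z + 1.
The normal form is nonzero, so p ∉ I. Since p minus its normal form lies in I, I + (p) = I + (r) where r = 8x - 5y - 2z + 1; decide whether this ideal is the whole ring.
Run Buchberger on G together with r (pairs among the g_i already reduce to 0 since G is a Gröbner basis):
g_1 = x^2 - 7/20xy + 3/4yz + 1/2y - 21/5, LT = x^2.
g_2 = y^2 + 4/3xz + 8/3z^2 + 2/3y - 20/3, LT = y^2.
r = 8x - 5y - 2z + 1, LT = x.

S(g_1,r): lcm = x^2. S = 11/40xy + 1/4xz + 3/4yz - 1/8x + 1/2y - 21/5.
  leading term xy: subtract (11/320y)·r from 11/40xy + 1/4xz + 3/4yz - 1/8x + 1/2y - 21/5 → 11/64y^2 + 1/4xz + 131/160yz - 1/8x + 149/320y - 21/5
  leading term y^2: subtract (11/64)·g_2 from 11/64y^2 + 1/4xz + 131/160yz - 1/8x + 149/320y - 21/5 → 1/48xz + 131/160yz - 11/24z^2 - 1/8x + 337/960y - 733/240
  leading term xz: subtract (1/384z)·r from 1/48xz + 131/160yz - 11/24z^2 - 1/8x + 337/960y - 733/240 → 1597/1920yz - 29/64z^2 - 1/8x + 337/960y - 1/384z - 733/240
  leading term yz: no divisor's leading term divides it; move 1597/1920yz to the remainder.
  leading term z^2: no divisor's leading term divides it; move -29/64z^2 to the remainder.
  leading term x: subtract (-1/64)·r from -1/8x + 337/960y - 1/384z - 733/240 → 131/480y - 13/384z - 2917/960
  leading term y: no divisor's leading term divides it; move 131/480y to the remainder.
  leading term z: no divisor's leading term divides it; move -13/384z to the remainder.
  leading term 1: no divisor's leading term divides it; move -2917/960 to the remainder.
  remainder 1597/1920yz - 29/64z^2 + 131/480y - 13/384z - 2917/960 ≠ 0; add m_4 = 1597/1920yz - 29/64z^2 + 131/480y - 13/384z - 2917/960 to the basis.

S(g_2,m_4): lcm = y^2z. S = 4/3xz^2 + 870/1597yz^2 + 8/3z^3 - 524/1597y^2 + 3389/4791yz + 5834/1597y - 20/3z.
  leading term xz^2: subtract (1/6z^2)·r from 4/3xz^2 + 870/1597yz^2 + 8/3z^3 - 524/1597y^2 + 3389/4791yz + 5834/1597y - 20/3z → 13205/9582yz^2 + 3z^3 - 524/1597y^2 + 3389/4791yz - 1/6z^2 + 5834/1597y - 20/3z
  leading term yz^2: subtract (4225600/2550409z)·m_4 from 13205/9582yz^2 + 3z^3 - 524/1597y^2 + 3389/4791yz - 1/6z^2 + 5834/1597y - 20/3z → 9565952/2550409z^3 - 524/1597y^2 + 650841/2550409yz - 282014/2550409z^2 + 5834/1597y - 4163065/2550409z
  leading term z^3: no divisor's leading term divides it; move 9565952/2550409z^3 to the remainder.
  leading term y^2: subtract (-524/1597)·g_2 from -524/1597y^2 + 650841/2550409yz - 282014/2550409z^2 + 5834/1597y - 4163065/2550409z → 2096/4791xz + 650841/2550409yz + 5848582/7651227z^2 + 18550/4791y - 4163065/2550409z - 10480/4791
  leading term xz: subtract (262/4791z)·r from 2096/4791xz + 650841/2550409yz + 5848582/7651227z^2 + 18550/4791y - 4163065/2550409z - 10480/4791 → 4044593/7651227yz + 2228470/2550409z^2 + 18550/4791y - 12907609/7651227z - 10480/4791
  leading term yz: subtract (2588539520/4073003173)·m_4 from 4044593/7651227yz + 2228470/2550409z^2 + 18550/4791y - 12907609/7651227z - 10480/4791 → 4731798560/4073003173z^2 + 15063573406/4073003173y - 6783517676/4073003173z - 1044043586/4073003173
  leading term z^2: no divisor's leading term divides it; move 4731798560/4073003173z^2 to the remainder.
  leading term y: no divisor's leading term divides it; move 15063573406/4073003173y to the remainder.
  leading term z: no divisor's leading term divides it; move -6783517676/4073003173z to the remainder.
  leading term 1: no divisor's leading term divides it; move -1044043586/4073003173 to the remainder.
  remainder 9565952/2550409z^3 + 4731798560/4073003173z^2 + 15063573406/4073003173y - 6783517676/4073003173z - 1044043586/4073003173 ≠ 0; add m_5 = 9565952/2550409z^3 + 4731798560/4073003173z^2 + 15063573406/4073003173y - 6783517676/4073003173z - 1044043586/4073003173 to the basis.

The other S-polynomials (S(g_1,g_2), S(g_2,r), S(g_1,m_4), S(r,m_4), S(g_1,m_5), S(g_2,m_5), S(r,m_5), S(m_4,m_5)) all reduce to 0 modulo the current basis, so we have a Gröbner basis.
Inter-reduce: drop elements whose leading term is divisible by another's, tail-reduce, and make monic.
Reduced Gröbner basis: {z^3 + 147868705/477400792z^2 + 7531786703/7638412672y - 1695879419/3819206336z - 522021793/7638412672, y^2 + 5516/1597z^2 + 628/1597y - 212/1597z - 5785/1597, yz - 870/1597z^2 + 524/1597y - 65/1597z - 5834/1597, x - 5/8y - 1/4z + 1/8}.
The reduced Gröbner basis of I + (p) is {z^3 + 147868705/477400792z^2 + 7531786703/7638412672y - 1695879419/3819206336z - 522021793/7638412672, y^2 + 5516/1597z^2 + 628/1597y - 212/1597z - 5785/1597, yz - 870/1597z^2 + 524/1597y - 65/1597z - 5834/1597, x - 5/8y - 1/4z + 1/8} ≠ {1}, a proper ideal, so the enlarged system stays consistent: p is independent of I, with normal form 8x - 5y - 2z + 1.

The remainder on division by a Gröbner basis is unique — it is the normal form.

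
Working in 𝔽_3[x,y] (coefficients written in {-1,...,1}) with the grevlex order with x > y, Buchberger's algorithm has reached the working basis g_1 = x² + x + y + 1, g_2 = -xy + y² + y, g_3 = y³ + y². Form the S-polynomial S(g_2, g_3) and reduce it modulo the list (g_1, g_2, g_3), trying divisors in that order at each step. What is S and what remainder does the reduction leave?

lcm(LM(g_2), LM(g_3)) = xy³.
S = (lcm/LT(g_2))·g_2 − (lcm/LT(g_3))·g_3 = -y⁴ - xy² - y³.
Reduce S modulo (g_1, g_2, g_3) in that order:
  leading term y⁴: subtract (-y)·g_3 from -y⁴ - xy² - y³ → -xy²
  leading term xy²: subtract (y)·g_2 from -xy² → -y³ - y²
  leading term y³: subtract (-1)·g_3 from -y³ - y² → 0
The remainder is 0, so this S-polynomial contributes no new basis element.
An S-polynomial is built so that the two leading terms cancel; whether anything survives reduction is exactly the Gröbner-basis criterion.

S(g_2, g_3) = -y⁴ - xy² - y³; remainder on division = 0.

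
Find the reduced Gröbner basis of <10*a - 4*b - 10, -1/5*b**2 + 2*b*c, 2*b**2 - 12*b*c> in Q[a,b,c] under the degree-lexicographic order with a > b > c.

G = {b**2, b*c, a - 2/5*b - 1}

f_1 = 10*a - 4*b - 10, LT = a.
f_2 = -1/5*b**2 + 2*b*c, LT = b**2.
f_3 = 2*b**2 - 12*b*c, LT = b**2.

S(f_2,f_3): lcm = b**2. S = -4*b*c.
  reduce S modulo (f_1, f_2, f_3):
  remainder -4*b*c ≠ 0; add g_4 = -4*b*c to the basis.

The other S-polynomials (S(f_1,f_2), S(f_1,f_3), S(f_1,g_4), S(f_2,g_4), S(f_3,g_4)) all reduce to 0 modulo the current basis, so we have a Gröbner basis.
Inter-reduce: drop elements whose leading term is divisible by another's, tail-reduce, and make monic.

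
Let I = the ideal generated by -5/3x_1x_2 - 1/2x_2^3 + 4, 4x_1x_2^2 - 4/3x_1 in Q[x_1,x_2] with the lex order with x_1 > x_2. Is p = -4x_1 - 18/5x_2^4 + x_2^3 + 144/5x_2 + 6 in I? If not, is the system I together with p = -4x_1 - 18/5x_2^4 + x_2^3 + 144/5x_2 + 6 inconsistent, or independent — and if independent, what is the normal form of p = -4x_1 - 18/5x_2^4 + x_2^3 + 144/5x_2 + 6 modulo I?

Adjoining -4x_1 - 18/5x_2^4 + x_2^3 + 144/5x_2 + 6 makes the ideal the whole ring: the system is inconsistent.

First compute the reduced Gröbner basis of I by Buchberger's algorithm.
f_1 = -5/3x_1x_2 - 1/2x_2^3 + 4, LT = x_1x_2.
f_2 = 4x_1x_2^2 - 4/3x_1, LT = x_1x_2^2.

S(f_1,f_2): lcm = x_1x_2^2. S = 1/3x_1 + 3/10x_2^4 - 12/5x_2.
  leading term x_1: no divisor's leading term divides it; move 1/3x_1 to the remainder.
  leading term x_2^4: no divisor's leading term divides it; move 3/10x_2^4 to the remainder.
  leading term x_2: no divisor's leading term divides it; move -12/5x_2 to the remainder.
  remainder 1/3x_1 + 3/10x_2^4 - 12/5x_2 ≠ 0; add h_3 = 1/3x_1 + 3/10x_2^4 - 12/5x_2 to the basis.

S(f_1,h_3): lcm = x_1x_2. S = -9/10x_2^5 + 3/10x_2^3 + 36/5x_2^2 - 12/5.
  leading term x_2^5: no divisor's leading term divides it; move -9/10x_2^5 to the remainder.
  leading term x_2^3: no divisor's leading term divides it; move 3/10x_2^3 to the remainder.
  leading term x_2^2: no divisor's leading term divides it; move 36/5x_2^2 to the remainder.
  leading term 1: no divisor's leading term divides it; move -12/5 to the remainder.
  remainder -9/10x_2^5 + 3/10x_2^3 + 36/5x_2^2 - 12/5 ≠ 0; add h_4 = -9/10x_2^5 + 3/10x_2^3 + 36/5x_2^2 - 12/5 to the basis.

S(f_2,h_3): lcm = x_1x_2^2. S = -1/3x_1 - 9/10x_2^6 + 36/5x_2^3.
  leading term x_1: subtract (-1)·h_3 from -1/3x_1 - 9/10x_2^6 + 36/5x_2^3 → -9/10x_2^6 + 3/10x_2^4 + 36/5x_2^3 - 12/5x_2
  leading term x_2^6: subtract (x_2)·h_4 from -9/10x_2^6 + 3/10x_2^4 + 36/5x_2^3 - 12/5x_2 → 0
  remainder 0.

S(f_1,h_4): lcm = x_1x_2^5. S = 1/3x_1x_2^3 + 8x_1x_2^2 - 8/3x_1 + 3/10x_2^7 - 12/5x_2^4.
  leading term x_1x_2^3: subtract (-1/5x_2^2)·f_1 from 1/3x_1x_2^3 + 8x_1x_2^2 - 8/3x_1 + 3/10x_2^7 - 12/5x_2^4 → 8x_1x_2^2 - 8/3x_1 + 3/10x_2^7 - 1/10x_2^5 - 12/5x_2^4 + 4/5x_2^2
  leading term x_1x_2^2: subtract (-24/5x_2)·f_1 from 8x_1x_2^2 - 8/3x_1 + 3/10x_2^7 - 1/10x_2^5 - 12/5x_2^4 + 4/5x_2^2 → -8/3x_1 + 3/10x_2^7 - 1/10x_2^5 - 24/5x_2^4 + 4/5x_2^2 + 96/5x_2
  leading term x_1: subtract (-8)·h_3 from -8/3x_1 + 3/10x_2^7 - 1/10x_2^5 - 24/5x_2^4 + 4/5x_2^2 + 96/5x_2 → 3/10x_2^7 - 1/10x_2^5 - 12/5x_2^4 + 4/5x_2^2
  leading term x_2^7: subtract (-1/3x_2^2)·h_4 from 3/10x_2^7 - 1/10x_2^5 - 12/5x_2^4 + 4/5x_2^2 → 0
  remainder 0.

S(f_2,h_4): lcm = x_1x_2^5. S = 8x_1x_2^2 - 8/3x_1.
  leading term x_1x_2^2: subtract (-24/5x_2)·f_1 from 8x_1x_2^2 - 8/3x_1 → -8/3x_1 - 12/5x_2^4 + 96/5x_2
  leading term x_1: subtract (-8)·h_3 from -8/3x_1 - 12/5x_2^4 + 96/5x_2 → 0
  remainder 0.

S(h_3,h_4): leading monomials are coprime, so the S-polynomial reduces to 0 (Buchberger's first criterion).
Every S-polynomial of the final basis reduces to 0, so we have a Gröbner basis.
Inter-reduce: drop elements whose leading term is divisible by another's, tail-reduce, and make monic.
Reduced Gröbner basis: {x_1 + 9/10x_2^4 - 36/5x_2, x_2^5 - 1/3x_2^3 - 8x_2^2 + 8/3}.
Label its elements g_1 = x_1 + 9/10x_2^4 - 36/5x_2, g_2 = x_2^5 - 1/3x_2^3 - 8x_2^2 + 8/3.

Reduce p = -4x_1 - 18/5x_2^4 + x_2^3 + 144/5x_2 + 6 modulo G:
  leading term x_1: subtract (-4)·g_1 from -4x_1 - 18/5x_2^4 + x_2^3 + 144/5x_2 + 6 → x_2^3 + 6
  leading term x_2^3: no divisor's leading term divides it; move x_2^3 to the remainder.
  leading term 1: no divisor's leading term divides it; move 6 to the remainder.
  normal form = x_2^3 + 6.
The normal form is nonzero, so p ∉ I. Since p minus its normal form lies in I, I + (p) = I + (r) where r = x_2^3 + 6; decide whether this ideal is the whole ring.
Run Buchberger on G together with r (pairs among the g_i already reduce to 0 since G is a Gröbner basis):
g_1 = x_1 + 9/10x_2^4 - 36/5x_2, LT = x_1.
g_2 = x_2^5 - 1/3x_2^3 - 8x_2^2 + 8/3, LT = x_2^5.
r = x_2^3 + 6, LT = x_2^3.

S(g_1,g_2): leading monomials are coprime, so the S-polynomial reduces to 0 (Buchberger's first criterion).
S(g_1,r): leading monomials are coprime, so the S-polynomial reduces to 0 (Buchberger's first criterion).
S(g_2,r): lcm = x_2^5. S = -1/3x_2^3 - 14x_2^2 + 8/3.
  leading term x_2^3: subtract (-1/3)·r from -1/3x_2^3 - 14x_2^2 + 8/3 → -14x_2^2 + 14/3
  leading term x_2^2: no divisor's leading term divides it; move -14x_2^2 to the remainder.
  leading term 1: no divisor's leading term divides it; move 14/3 to the remainder.
  remainder -14x_2^2 + 14/3 ≠ 0; add m_4 = -14x_2^2 + 14/3 to the basis.

S(g_1,m_4): leading monomials are coprime, so the S-polynomial reduces to 0 (Buchberger's first criterion).
S(g_2,m_4): lcm = x_2^5. S = -8x_2^2 + 8/3.
  leading term x_2^2: subtract (4/7)·m_4 from -8x_2^2 + 8/3 → 0
  remainder 0.

S(r,m_4): lcm = x_2^3. S = 1/3x_2 + 6.
  leading term x_2: no divisor's leading term divides it; move 1/3x_2 to the remainder.
  leading term 1: no divisor's leading term divides it; move 6 to the remainder.
  remainder 1/3x_2 + 6 ≠ 0; add m_5 = 1/3x_2 + 6 to the basis.

S(g_1,m_5): leading monomials are coprime, so the S-polynomial reduces to 0 (Buchberger's first criterion).
S(g_2,m_5): lcm = x_2^5. S = -18x_2^4 - 1/3x_2^3 - 8x_2^2 + 8/3.
  leading term x_2^4: subtract (-18x_2)·r from -18x_2^4 - 1/3x_2^3 - 8x_2^2 + 8/3 → -1/3x_2^3 - 8x_2^2 + 108x_2 + 8/3
  leading term x_2^3: subtract (-1/3)·r from -1/3x_2^3 - 8x_2^2 + 108x_2 + 8/3 → -8x_2^2 + 108x_2 + 14/3
  leading term x_2^2: subtract (4/7)·m_4 from -8x_2^2 + 108x_2 + 14/3 → 108x_2 + 2
  leading term x_2: subtract (324)·m_5 from 108x_2 + 2 → -1942
  leading term 1: no divisor's leading term divides it; move -1942 to the remainder.
  remainder -1942 ≠ 0; add m_6 = -1942 to the basis.

S(r,m_5): lcm = x_2^3. S = -18x_2^2 + 6.
  leading term x_2^2: subtract (9/7)·m_4 from -18x_2^2 + 6 → 0
  remainder 0.

S(m_4,m_5): lcm = x_2^2. S = -18x_2 - 1/3.
  leading term x_2: subtract (-54)·m_5 from -18x_2 - 1/3 → 971/3
  leading term 1: subtract (-1/6)·m_6 from 971/3 → 0
  remainder 0.

S(g_1,m_6): leading monomials are coprime, so the S-polynomial reduces to 0 (Buchberger's first criterion).
S(g_2,m_6): leading monomials are coprime, so the S-polynomial reduces to 0 (Buchberger's first criterion).
S(r,m_6): leading monomials are coprime, so the S-polynomial reduces to 0 (Buchberger's first criterion).
S(m_4,m_6): leading monomials are coprime, so the S-polynomial reduces to 0 (Buchberger's first criterion).
S(m_5,m_6): leading monomials are coprime, so the S-polynomial reduces to 0 (Buchberger's first criterion).
Every S-polynomial of the final basis reduces to 0, so we have a Gröbner basis.
Inter-reduce: drop elements whose leading term is divisible by another's, tail-reduce, and make monic.
Reduced Gröbner basis: {1}.
The reduced Gröbner basis of I + (p) is {1}: the ideal is the whole ring, so the enlarged system has no common solution — adjoining p is inconsistent.

Ideal membership is decidable via reduction modulo a Gröbner basis.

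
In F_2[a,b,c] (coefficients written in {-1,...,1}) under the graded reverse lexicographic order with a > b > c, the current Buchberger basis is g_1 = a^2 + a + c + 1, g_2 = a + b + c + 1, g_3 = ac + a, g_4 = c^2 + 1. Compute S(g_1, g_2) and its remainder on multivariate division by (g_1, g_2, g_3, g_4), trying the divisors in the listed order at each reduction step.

S(g_1, g_2) = ab + ac + c + 1; remainder on division = b^2 + b.

lcm(LM(g_1), LM(g_2)) = a^2.
S = (lcm/LT(g_1))·g_1 − (lcm/LT(g_2))·g_2 = ab + ac + c + 1.
Reduce S modulo (g_1, g_2, g_3, g_4) in that order:
  leading term ab: subtract (b)·g_2 from ab + ac + c + 1 → b^2 + ac + bc + b + c + 1
  leading term b^2: no divisor's leading term divides it; move b^2 to the remainder.
  leading term ac: subtract (c)·g_2 from ac + bc + b + c + 1 → c^2 + b + 1
  leading term c^2: subtract (1)·g_4 from c^2 + b + 1 → b
  leading term b: no divisor's leading term divides it; move b to the remainder.
The remainder b^2 + b is nonzero, so it would be added as the next basis element.
This is the inner loop of Buchberger's algorithm — each nonzero remainder becomes a new basis element.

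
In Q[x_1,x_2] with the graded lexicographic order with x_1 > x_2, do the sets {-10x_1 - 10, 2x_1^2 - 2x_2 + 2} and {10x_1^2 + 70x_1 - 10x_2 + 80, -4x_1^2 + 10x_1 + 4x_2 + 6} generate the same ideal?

Yes, the ideals are equal.

Since reduced Gröbner bases are canonical representatives of ideals under a given ordering, it suffices to compute and compare them.
Buchberger on the first generating set:
f_1 = -10x_1 - 10, LT = x_1.
f_2 = 2x_1^2 - 2x_2 + 2, LT = x_1^2.

S(f_1,f_2): lcm = x_1^2. S = x_1 + x_2 - 1.
  leading term x_1: subtract (-1/10)·f_1 from x_1 + x_2 - 1 → x_2 - 2
  leading term x_2: no divisor's leading term divides it; move x_2 to the remainder.
  leading term 1: no divisor's leading term divides it; move -2 to the remainder.
  remainder x_2 - 2 ≠ 0; add g_3 = x_2 - 2 to the basis.

S(f_1,g_3): leading monomials are coprime, so the S-polynomial reduces to 0 (Buchberger's first criterion).
S(f_2,g_3): leading monomials are coprime, so the S-polynomial reduces to 0 (Buchberger's first criterion).
Every S-polynomial of the final basis reduces to 0, so we have a Gröbner basis.
Inter-reduce: drop elements whose leading term is divisible by another's, tail-reduce, and make monic.
Reduced Gröbner basis: {x_1 + 1, x_2 - 2}.

Buchberger on the second generating set:
h_1 = 10x_1^2 + 70x_1 - 10x_2 + 80, LT = x_1^2.
h_2 = -4x_1^2 + 10x_1 + 4x_2 + 6, LT = x_1^2.

S(h_1,h_2): lcm = x_1^2. S = 19/2x_1 + 19/2.
  leading term x_1: no divisor's leading term divides it; move 19/2x_1 to the remainder.
  leading term 1: no divisor's leading term divides it; move 19/2 to the remainder.
  remainder 19/2x_1 + 19/2 ≠ 0; add k_3 = 19/2x_1 + 19/2 to the basis.

S(h_1,k_3): lcm = x_1^2. S = 6x_1 - x_2 + 8.
  leading term x_1: subtract (12/19)·k_3 from 6x_1 - x_2 + 8 → -x_2 + 2
  leading term x_2: no divisor's leading term divides it; move -x_2 to the remainder.
  leading term 1: no divisor's leading term divides it; move 2 to the remainder.
  remainder -x_2 + 2 ≠ 0; add k_4 = -x_2 + 2 to the basis.

S(h_2,k_3): lcm = x_1^2. S = -7/2x_1 - x_2 - 3/2.
  leading term x_1: subtract (-7/19)·k_3 from -7/2x_1 - x_2 - 3/2 → -x_2 + 2
  leading term x_2: subtract (1)·k_4 from -x_2 + 2 → 0
  remainder 0.

S(h_1,k_4): leading monomials are coprime, so the S-polynomial reduces to 0 (Buchberger's first criterion).
S(h_2,k_4): leading monomials are coprime, so the S-polynomial reduces to 0 (Buchberger's first criterion).
S(k_3,k_4): leading monomials are coprime, so the S-polynomial reduces to 0 (Buchberger's first criterion).
Every S-polynomial of the final basis reduces to 0, so we have a Gröbner basis.
Inter-reduce: drop elements whose leading term is divisible by another's, tail-reduce, and make monic.
Reduced Gröbner basis: {x_1 + 1, x_2 - 2}.

These coincide, so the ideals are equal.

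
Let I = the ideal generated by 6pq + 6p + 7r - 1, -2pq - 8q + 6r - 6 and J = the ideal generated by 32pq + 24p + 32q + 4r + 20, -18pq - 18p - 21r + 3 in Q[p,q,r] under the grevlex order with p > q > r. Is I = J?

For a fixed monomial order, each ideal has a unique reduced Gröbner basis; comparing bases decides equality.
Buchberger on the first generating set:
f_1 = 6pq + 6p + 7r - 1, LT = pq.
f_2 = -2pq - 8q + 6r - 6, LT = pq.

S(f_1,f_2): lcm = pq. S = p - 4q + 25/6r - 19/6.
  leading term p: no divisor's leading term divides it; move p to the remainder.
  leading term q: no divisor's leading term divides it; move -4q to the remainder.
  leading term r: no divisor's leading term divides it; move 25/6r to the remainder.
  leading term 1: no divisor's leading term divides it; move -19/6 to the remainder.
  remainder p - 4q + 25/6r - 19/6 ≠ 0; add g_3 = p - 4q + 25/6r - 19/6 to the basis.

S(f_1,g_3): lcm = pq. S = 4q^2 - 25/6qr + p + 19/6q + 7/6r - 1/6.
  leading term q^2: no divisor's leading term divides it; move 4q^2 to the remainder.
  leading term qr: no divisor's leading term divides it; move -25/6qr to the remainder.
  leading term p: subtract (1)·g_3 from p + 19/6q + 7/6r - 1/6 → 43/6q - 3r + 3
  leading term q: no divisor's leading term divides it; move 43/6q to the remainder.
  leading term r: no divisor's leading term divides it; move -3r to the remainder.
  leading term 1: no divisor's leading term divides it; move 3 to the remainder.
  remainder 4q^2 - 25/6qr + 43/6q - 3r + 3 ≠ 0; add g_4 = 4q^2 - 25/6qr + 43/6q - 3r + 3 to the basis.

The other S-polynomials (S(f_2,g_3), S(f_1,g_4), S(f_2,g_4), S(g_3,g_4)) all reduce to 0 modulo the current basis, so we have a Gröbner basis.
Inter-reduce: drop elements whose leading term is divisible by another's, tail-reduce, and make monic.
Reduced Gröbner basis: {q^2 - 25/24qr + 43/24q - 3/4r + 3/4, p - 4q + 25/6r - 19/6}.

Buchberger on the second generating set:
h_1 = 32pq + 24p + 32q + 4r + 20, LT = pq.
h_2 = -18pq - 18p - 21r + 3, LT = pq.

S(h_1,h_2): lcm = pq. S = -1/4p + q - 25/24r + 19/24.
  leading term p: no divisor's leading term divides it; move -1/4p to the remainder.
  leading term q: no divisor's leading term divides it; move q to the remainder.
  leading term r: no divisor's leading term divides it; move -25/24r to the remainder.
  leading term 1: no divisor's leading term divides it; move 19/24 to the remainder.
  remainder -1/4p + q - 25/24r + 19/24 ≠ 0; add k_3 = -1/4p + q - 25/24r + 19/24 to the basis.

S(h_1,k_3): lcm = pq. S = 4q^2 - 25/6qr + 3/4p + 25/6q + 1/8r + 5/8.
  leading term q^2: no divisor's leading term divides it; move 4q^2 to the remainder.
  leading term qr: no divisor's leading term divides it; move -25/6qr to the remainder.
  leading term p: subtract (-3)·k_3 from 3/4p + 25/6q + 1/8r + 5/8 → 43/6q - 3r + 3
  leading term q: no divisor's leading term divides it; move 43/6q to the remainder.
  leading term r: no divisor's leading term divides it; move -3r to the remainder.
  leading term 1: no divisor's leading term divides it; move 3 to the remainder.
  remainder 4q^2 - 25/6qr + 43/6q - 3r + 3 ≠ 0; add k_4 = 4q^2 - 25/6qr + 43/6q - 3r + 3 to the basis.

The other S-polynomials (S(h_2,k_3), S(h_1,k_4), S(h_2,k_4), S(k_3,k_4)) all reduce to 0 modulo the current basis, so we have a Gröbner basis.
Inter-reduce: drop elements whose leading term is divisible by another's, tail-reduce, and make monic.
Reduced Gröbner basis: {q^2 - 25/24qr + 43/24q - 3/4r + 3/4, p - 4q + 25/6r - 19/6}.

The two bases agree; hence the ideals are identical.

Yes, the ideals are equal.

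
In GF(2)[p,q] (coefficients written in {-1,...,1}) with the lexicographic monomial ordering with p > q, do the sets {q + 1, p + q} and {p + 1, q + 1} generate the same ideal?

Yes, the ideals are equal.

For a fixed monomial order, each ideal has a unique reduced Gröbner basis; comparing bases decides equality.
Buchberger on the first generating set:
f_1 = q + 1, LT = q.
f_2 = p + q, LT = p.

The S-polynomials (S(f_1,f_2)) all reduce to 0 modulo the current basis, so we have a Gröbner basis.
Inter-reduce: drop elements whose leading term is divisible by another's, tail-reduce, and make monic.
Reduced Gröbner basis: {p + 1, q + 1}.

Buchberger on the second generating set:
h_1 = p + 1, LT = p.
h_2 = q + 1, LT = q.

The S-polynomials (S(h_1,h_2)) all reduce to 0 modulo the current basis, so we have a Gröbner basis.
Inter-reduce: drop elements whose leading term is divisible by another's, tail-reduce, and make monic.
Reduced Gröbner basis: {p + 1, q + 1}.

These coincide, so the ideals are equal.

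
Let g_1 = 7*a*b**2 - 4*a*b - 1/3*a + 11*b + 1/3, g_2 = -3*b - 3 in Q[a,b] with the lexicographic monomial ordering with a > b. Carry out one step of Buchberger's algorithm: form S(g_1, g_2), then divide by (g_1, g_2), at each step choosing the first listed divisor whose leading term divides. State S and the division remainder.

lcm(LM(g_1), LM(g_2)) = a*b**2.
S = (lcm/LT(g_1))·g_1 − (lcm/LT(g_2))·g_2 = -11/7*a*b - 1/21*a + 11/7*b + 1/21.
Reduce S modulo (g_1, g_2) in that order:
  leading term a*b: subtract (11/21*a)·g_2 from -11/7*a*b - 1/21*a + 11/7*b + 1/21 → 32/21*a + 11/7*b + 1/21
  leading term a: no divisor's leading term divides it; move 32/21*a to the remainder.
  leading term b: subtract (-11/21)·g_2 from 11/7*b + 1/21 → -32/21
  leading term 1: no divisor's leading term divides it; move -32/21 to the remainder.
The remainder 32/21*a - 32/21 is nonzero, so it would be added as the next basis element.

S(g_1, g_2) = -11/7*a*b - 1/21*a + 11/7*b + 1/21; remainder on division = 32/21*a - 32/21.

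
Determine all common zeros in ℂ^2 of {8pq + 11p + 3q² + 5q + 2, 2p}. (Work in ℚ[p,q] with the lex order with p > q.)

{(0, -1), (0, -2/3)}

Compute a lex Gröbner basis by Buchberger's algorithm.
f_1 = 8pq + 11p + 3q² + 5q + 2, LT = pq.
f_2 = 2p, LT = p.

S(f_1,f_2): lcm = pq. S = 11/8p + ⅜q² + ⅝q + ¼.
  leading term p: subtract (11/16)·f_2 from 11/8p + ⅜q² + ⅝q + ¼ → ⅜q² + ⅝q + ¼
  leading term q²: no divisor's leading term divides it; move ⅜q² to the remainder.
  leading term q: no divisor's leading term divides it; move ⅝q to the remainder.
  leading term 1: no divisor's leading term divides it; move ¼ to the remainder.
  remainder ⅜q² + ⅝q + ¼ ≠ 0; add h_3 = ⅜q² + ⅝q + ¼ to the basis.

S(f_1,h_3): lcm = pq². S = -7/24pq - ⅔p + ⅜q³ + ⅝q² + ¼q.
  leading term pq: subtract (-7/192)·f_1 from -7/24pq - ⅔p + ⅜q³ + ⅝q² + ¼q → -17/64p + ⅜q³ + 47/64q² + 83/192q + 7/96
  leading term p: subtract (-17/128)·f_2 from -17/64p + ⅜q³ + 47/64q² + 83/192q + 7/96 → ⅜q³ + 47/64q² + 83/192q + 7/96
  leading term q³: subtract (q)·h_3 from ⅜q³ + 47/64q² + 83/192q + 7/96 → 7/64q² + 35/192q + 7/96
  leading term q²: subtract (7/24)·h_3 from 7/64q² + 35/192q + 7/96 → 0
  remainder 0.

S(f_2,h_3): leading monomials are coprime, so the S-polynomial reduces to 0 (Buchberger's first criterion).
Every S-polynomial of the final basis reduces to 0, so we have a Gröbner basis.
Inter-reduce: drop elements whose leading term is divisible by another's, tail-reduce, and make monic.
Reduced Gröbner basis: {p, q² + 5/3q + ⅔}.

Elimination: the polynomial q² + 5/3q + ⅔ lies in the elimination ideal for q, so q ∈ {-1, -2/3}. For each such q, the remaining basis elements (now univariate) give the rest of the solution.
  q = -1: the earlier basis element becomes p = 0, giving p = 0 — point (0, -1).
  q = -2/3: the earlier basis element becomes p = 0, giving p = 0 — point (0, -2/3).
Each listed point satisfies every original equation (direct substitution).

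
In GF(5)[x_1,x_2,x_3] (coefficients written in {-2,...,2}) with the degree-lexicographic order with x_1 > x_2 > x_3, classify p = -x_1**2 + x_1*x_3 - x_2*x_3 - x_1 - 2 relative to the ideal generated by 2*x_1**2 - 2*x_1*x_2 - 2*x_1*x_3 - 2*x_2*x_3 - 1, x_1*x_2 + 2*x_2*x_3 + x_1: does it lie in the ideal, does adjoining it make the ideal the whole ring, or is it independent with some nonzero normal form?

First compute the reduced Gröbner basis of I by Buchberger's algorithm.
f_1 = 2*x_1**2 - 2*x_1*x_2 - 2*x_1*x_3 - 2*x_2*x_3 - 1, LT = x_1**2.
f_2 = x_1*x_2 + 2*x_2*x_3 + x_1, LT = x_1*x_2.

S(f_1,f_2): lcm = x_1**2*x_2. S = -x_1*x_2**2 + 2*x_1*x_2*x_3 - x_2**2*x_3 - x_1**2 + 2*x_2.
  leading term x_1*x_2**2: subtract (-x_2)·f_2 from -x_1*x_2**2 + 2*x_1*x_2*x_3 - x_2**2*x_3 - x_1**2 + 2*x_2 → 2*x_1*x_2*x_3 + x_2**2*x_3 - x_1**2 + x_1*x_2 + 2*x_2
  leading term x_1*x_2*x_3: subtract (2*x_3)·f_2 from 2*x_1*x_2*x_3 + x_2**2*x_3 - x_1**2 + x_1*x_2 + 2*x_2 → x_2**2*x_3 + x_2*x_3**2 - x_1**2 + x_1*x_2 - 2*x_1*x_3 + 2*x_2
  leading term x_2**2*x_3: no divisor's leading term divides it; move x_2**2*x_3 to the remainder.
  leading term x_2*x_3**2: no divisor's leading term divides it; move x_2*x_3**2 to the remainder.
  leading term x_1**2: subtract (2)·f_1 from -x_1**2 + x_1*x_2 - 2*x_1*x_3 + 2*x_2 → 2*x_1*x_3 - x_2*x_3 + 2*x_2 + 2
  leading term x_1*x_3: no divisor's leading term divides it; move 2*x_1*x_3 to the remainder.
  leading term x_2*x_3: no divisor's leading term divides it; move -x_2*x_3 to the remainder.
  leading term x_2: no divisor's leading term divides it; move 2*x_2 to the remainder.
  leading term 1: no divisor's leading term divides it; move 2 to the remainder.
  remainder x_2**2*x_3 + x_2*x_3**2 + 2*x_1*x_3 - x_2*x_3 + 2*x_2 + 2 ≠ 0; add h_3 = x_2**2*x_3 + x_2*x_3**2 + 2*x_1*x_3 - x_2*x_3 + 2*x_2 + 2 to the basis.

The other S-polynomials (S(f_1,h_3), S(f_2,h_3)) all reduce to 0 modulo the current basis, so we have a Gröbner basis.
Inter-reduce: drop elements whose leading term is divisible by another's, tail-reduce, and make monic.
Reduced Gröbner basis: {x_2**2*x_3 + x_2*x_3**2 + 2*x_1*x_3 - x_2*x_3 + 2*x_2 + 2, x_1**2 - x_1*x_3 + x_2*x_3 + x_1 + 2, x_1*x_2 + 2*x_2*x_3 + x_1}.
Label its elements g_1 = x_2**2*x_3 + x_2*x_3**2 + 2*x_1*x_3 - x_2*x_3 + 2*x_2 + 2, g_2 = x_1**2 - x_1*x_3 + x_2*x_3 + x_1 + 2, g_3 = x_1*x_2 + 2*x_2*x_3 + x_1.

Reduce p = -x_1**2 + x_1*x_3 - x_2*x_3 - x_1 - 2 modulo G:
  leading term x_1**2: subtract (-1)·g_2 from -x_1**2 + x_1*x_3 - x_2*x_3 - x_1 - 2 → 0
  normal form = 0.
Since the normal form is 0, p ∈ I.

The remainder on division by a Gröbner basis is unique — it is the normal form.

-x_1**2 + x_1*x_3 - x_2*x_3 - x_1 - 2 lies in I (it reduces to 0).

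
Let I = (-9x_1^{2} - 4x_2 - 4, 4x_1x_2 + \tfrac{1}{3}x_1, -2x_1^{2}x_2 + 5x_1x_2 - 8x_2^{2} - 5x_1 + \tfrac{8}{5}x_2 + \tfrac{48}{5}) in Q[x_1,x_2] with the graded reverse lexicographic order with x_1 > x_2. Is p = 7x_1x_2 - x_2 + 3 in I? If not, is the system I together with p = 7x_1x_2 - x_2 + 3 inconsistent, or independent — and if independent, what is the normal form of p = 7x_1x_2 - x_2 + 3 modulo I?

Adjoining 7x_1x_2 - x_2 + 3 makes the ideal the whole ring: the system is inconsistent.

First compute the reduced Gröbner basis of I by Buchberger's algorithm.
f_1 = -9x_1^{2} - 4x_2 - 4, LT = x_1^{2}.
f_2 = 4x_1x_2 + \tfrac{1}{3}x_1, LT = x_1x_2.
f_3 = -2x_1^{2}x_2 + 5x_1x_2 - 8x_2^{2} - 5x_1 + \tfrac{8}{5}x_2 + \tfrac{48}{5}, LT = x_1^{2}x_2.

S(f_1,f_2): lcm = x_1^{2}x_2. S = -\tfrac{1}{12}x_1^{2} + \tfrac{4}{9}x_2^{2} + \tfrac{4}{9}x_2.
  leading term x_1^{2}: subtract (\tfrac{1}{108})·f_1 from -\tfrac{1}{12}x_1^{2} + \tfrac{4}{9}x_2^{2} + \tfrac{4}{9}x_2 → \tfrac{4}{9}x_2^{2} + \tfrac{13}{27}x_2 + \tfrac{1}{27}
  leading term x_2^{2}: no divisor's leading term divides it; move \tfrac{4}{9}x_2^{2} to the remainder.
  leading term x_2: no divisor's leading term divides it; move \tfrac{13}{27}x_2 to the remainder.
  leading term 1: no divisor's leading term divides it; move \tfrac{1}{27} to the remainder.
  remainder \tfrac{4}{9}x_2^{2} + \tfrac{13}{27}x_2 + \tfrac{1}{27} ≠ 0; add h_4 = \tfrac{4}{9}x_2^{2} + \tfrac{13}{27}x_2 + \tfrac{1}{27} to the basis.

S(f_1,f_3): lcm = x_1^{2}x_2. S = \tfrac{5}{2}x_1x_2 - \tfrac{32}{9}x_2^{2} - \tfrac{5}{2}x_1 + \tfrac{56}{45}x_2 + \tfrac{24}{5}.
  leading term x_1x_2: subtract (\tfrac{5}{8})·f_2 from \tfrac{5}{2}x_1x_2 - \tfrac{32}{9}x_2^{2} - \tfrac{5}{2}x_1 + \tfrac{56}{45}x_2 + \tfrac{24}{5} → -\tfrac{32}{9}x_2^{2} - \tfrac{65}{24}x_1 + \tfrac{56}{45}x_2 + \tfrac{24}{5}
  leading term x_2^{2}: subtract (-8)·h_4 from -\tfrac{32}{9}x_2^{2} - \tfrac{65}{24}x_1 + \tfrac{56}{45}x_2 + \tfrac{24}{5} → -\tfrac{65}{24}x_1 + \tfrac{688}{135}x_2 + \tfrac{688}{135}
  leading term x_1: no divisor's leading term divides it; move -\tfrac{65}{24}x_1 to the remainder.
  leading term x_2: no divisor's leading term divides it; move \tfrac{688}{135}x_2 to the remainder.
  leading term 1: no divisor's leading term divides it; move \tfrac{688}{135} to the remainder.
  remainder -\tfrac{65}{24}x_1 + \tfrac{688}{135}x_2 + \tfrac{688}{135} ≠ 0; add h_5 = -\tfrac{65}{24}x_1 + \tfrac{688}{135}x_2 + \tfrac{688}{135} to the basis.

S(f_1,h_5): lcm = x_1^{2}. S = \tfrac{5504}{2925}x_1x_2 + \tfrac{5504}{2925}x_1 + \tfrac{4}{9}x_2 + \tfrac{4}{9}.
  leading term x_1x_2: subtract (\tfrac{1376}{2925})·f_2 from \tfrac{5504}{2925}x_1x_2 + \tfrac{5504}{2925}x_1 + \tfrac{4}{9}x_2 + \tfrac{4}{9} → \tfrac{15136}{8775}x_1 + \tfrac{4}{9}x_2 + \tfrac{4}{9}
  leading term x_1: subtract (-\tfrac{121088}{190125})·h_5 from \tfrac{15136}{8775}x_1 + \tfrac{4}{9}x_2 + \tfrac{4}{9} → \tfrac{94716044}{25666875}x_2 + \tfrac{94716044}{25666875}
  leading term x_2: no divisor's leading term divides it; move \tfrac{94716044}{25666875}x_2 to the remainder.
  leading term 1: no divisor's leading term divides it; move \tfrac{94716044}{25666875} to the remainder.
  remainder \tfrac{94716044}{25666875}x_2 + \tfrac{94716044}{25666875} ≠ 0; add h_6 = \tfrac{94716044}{25666875}x_2 + \tfrac{94716044}{25666875} to the basis.

The other S-polynomials (S(f_2,f_3), S(f_1,h_4), S(f_2,h_4), S(f_3,h_4), S(f_2,h_5), S(f_3,h_5), S(h_4,h_5), S(f_1,h_6), S(f_2,h_6), S(f_3,h_6), S(h_4,h_6), S(h_5,h_6)) all reduce to 0 modulo the current basis, so we have a Gröbner basis.
Inter-reduce: drop elements whose leading term is divisible by another's, tail-reduce, and make monic.
Reduced Gröbner basis: {x_1, x_2 + 1}.
Label its elements g_1 = x_1, g_2 = x_2 + 1.

Reduce p = 7x_1x_2 - x_2 + 3 modulo G:
  leading term x_1x_2: subtract (7x_2)·g_1 from 7x_1x_2 - x_2 + 3 → -x_2 + 3
  leading term x_2: subtract (-1)·g_2 from -x_2 + 3 → 4
  leading term 1: no divisor's leading term divides it; move 4 to the remainder.
  normal form = 4.
The normal form is nonzero, so p ∉ I. Since p minus its normal form lies in I, I + (p) = I + (r) where r = 4; decide whether this ideal is the whole ring.
Here r = 4 is a nonzero constant, hence a unit: 1 ∈ I + (p), the Gröbner basis of I + (p) is {1}, and the enlarged system has no common solution — adjoining p is inconsistent.

Ideal membership is decidable via reduction modulo a Gröbner basis.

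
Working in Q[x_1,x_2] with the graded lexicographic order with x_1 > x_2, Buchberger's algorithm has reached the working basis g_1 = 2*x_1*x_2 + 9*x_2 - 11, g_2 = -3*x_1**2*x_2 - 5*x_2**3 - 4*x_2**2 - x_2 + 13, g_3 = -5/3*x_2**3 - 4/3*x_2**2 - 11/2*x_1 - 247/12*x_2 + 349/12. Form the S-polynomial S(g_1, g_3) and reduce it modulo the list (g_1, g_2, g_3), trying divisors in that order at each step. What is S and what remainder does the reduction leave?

lcm(LM(g_1), LM(g_3)) = x_1*x_2**3.
S = (lcm/LT(g_1))·g_1 − (lcm/LT(g_3))·g_3 = -4/5*x_1*x_2**2 + 9/2*x_2**3 - 33/10*x_1**2 - 247/20*x_1*x_2 - 11/2*x_2**2 + 349/20*x_1.
Reduce S modulo (g_1, g_2, g_3) in that order:
  leading term x_1*x_2**2: subtract (-2/5*x_2)·g_1 from -4/5*x_1*x_2**2 + 9/2*x_2**3 - 33/10*x_1**2 - 247/20*x_1*x_2 - 11/2*x_2**2 + 349/20*x_1 → 9/2*x_2**3 - 33/10*x_1**2 - 247/20*x_1*x_2 - 19/10*x_2**2 + 349/20*x_1 - 22/5*x_2
  leading term x_2**3: subtract (-27/10)·g_3 from 9/2*x_2**3 - 33/10*x_1**2 - 247/20*x_1*x_2 - 19/10*x_2**2 + 349/20*x_1 - 22/5*x_2 → -33/10*x_1**2 - 247/20*x_1*x_2 - 11/2*x_2**2 + 13/5*x_1 - 2399/40*x_2 + 3141/40
  leading term x_1**2: no divisor's leading term divides it; move -33/10*x_1**2 to the remainder.
  leading term x_1*x_2: subtract (-247/40)·g_1 from -247/20*x_1*x_2 - 11/2*x_2**2 + 13/5*x_1 - 2399/40*x_2 + 3141/40 → -11/2*x_2**2 + 13/5*x_1 - 22/5*x_2 + 53/5
  leading term x_2**2: no divisor's leading term divides it; move -11/2*x_2**2 to the remainder.
  leading term x_1: no divisor's leading term divides it; move 13/5*x_1 to the remainder.
  leading term x_2: no divisor's leading term divides it; move -22/5*x_2 to the remainder.
  leading term 1: no divisor's leading term divides it; move 53/5 to the remainder.
The remainder -33/10*x_1**2 - 11/2*x_2**2 + 13/5*x_1 - 22/5*x_2 + 53/5 is nonzero, so it would be added as the next basis element.

S(g_1, g_3) = -4/5*x_1*x_2**2 + 9/2*x_2**3 - 33/10*x_1**2 - 247/20*x_1*x_2 - 11/2*x_2**2 + 349/20*x_1; remainder on division = -33/10*x_1**2 - 11/2*x_2**2 + 13/5*x_1 - 22/5*x_2 + 53/5.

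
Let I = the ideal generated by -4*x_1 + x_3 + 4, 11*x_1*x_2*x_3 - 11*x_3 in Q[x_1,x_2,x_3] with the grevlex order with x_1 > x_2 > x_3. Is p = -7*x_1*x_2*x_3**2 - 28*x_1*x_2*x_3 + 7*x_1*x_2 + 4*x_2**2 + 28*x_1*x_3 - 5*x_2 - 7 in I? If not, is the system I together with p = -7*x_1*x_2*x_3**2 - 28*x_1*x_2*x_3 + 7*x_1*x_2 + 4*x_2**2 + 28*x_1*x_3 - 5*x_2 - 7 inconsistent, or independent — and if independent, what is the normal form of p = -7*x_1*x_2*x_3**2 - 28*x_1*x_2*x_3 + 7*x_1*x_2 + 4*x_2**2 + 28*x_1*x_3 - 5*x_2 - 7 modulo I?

-7*x_1*x_2*x_3**2 - 28*x_1*x_2*x_3 + 7*x_1*x_2 + 4*x_2**2 + 28*x_1*x_3 - 5*x_2 - 7 is independent of I; its normal form modulo I is 4*x_2**2 + 7/4*x_2*x_3 + 2*x_2 - 7.

First compute the reduced Gröbner basis of I by Buchberger's algorithm.
f_1 = -4*x_1 + x_3 + 4, LT = x_1.
f_2 = 11*x_1*x_2*x_3 - 11*x_3, LT = x_1*x_2*x_3.

S(f_1,f_2): lcm = x_1*x_2*x_3. S = -1/4*x_2*x_3**2 - x_2*x_3 + x_3.
  leading term x_2*x_3**2: no divisor's leading term divides it; move -1/4*x_2*x_3**2 to the remainder.
  leading term x_2*x_3: no divisor's leading term divides it; move -x_2*x_3 to the remainder.
  leading term x_3: no divisor's leading term divides it; move x_3 to the remainder.
  remainder -1/4*x_2*x_3**2 - x_2*x_3 + x_3 ≠ 0; add h_3 = -1/4*x_2*x_3**2 - x_2*x_3 + x_3 to the basis.

The other S-polynomials (S(f_1,h_3), S(f_2,h_3)) all reduce to 0 modulo the current basis, so we have a Gröbner basis.
Inter-reduce: drop elements whose leading term is divisible by another's, tail-reduce, and make monic.
Reduced Gröbner basis: {x_2*x_3**2 + 4*x_2*x_3 - 4*x_3, x_1 - 1/4*x_3 - 1}.
Label its elements g_1 = x_2*x_3**2 + 4*x_2*x_3 - 4*x_3, g_2 = x_1 - 1/4*x_3 - 1.

Reduce p = -7*x_1*x_2*x_3**2 - 28*x_1*x_2*x_3 + 7*x_1*x_2 + 4*x_2**2 + 28*x_1*x_3 - 5*x_2 - 7 modulo G:
  leading term x_1*x_2*x_3**2: subtract (-7*x_1)·g_1 from -7*x_1*x_2*x_3**2 - 28*x_1*x_2*x_3 + 7*x_1*x_2 + 4*x_2**2 + 28*x_1*x_3 - 5*x_2 - 7 → 7*x_1*x_2 + 4*x_2**2 - 5*x_2 - 7
  leading term x_1*x_2: subtract (7*x_2)·g_2 from 7*x_1*x_2 + 4*x_2**2 - 5*x_2 - 7 → 4*x_2**2 + 7/4*x_2*x_3 + 2*x_2 - 7
  leading term x_2**2: no divisor's leading term divides it; move 4*x_2**2 to the remainder.
  leading term x_2*x_3: no divisor's leading term divides it; move 7/4*x_2*x_3 to the remainder.
  leading term x_2: no divisor's leading term divides it; move 2*x_2 to the remainder.
  leading term 1: no divisor's leading term divides it; move -7 to the remainder.
  normal form = 4*x_2**2 + 7/4*x_2*x_3 + 2*x_2 - 7.
The normal form is nonzero, so p ∉ I. Since p minus its normal form lies in I, I + (p) = I + (r) where r = 4*x_2**2 + 7/4*x_2*x_3 + 2*x_2 - 7; decide whether this ideal is the whole ring.
Run Buchberger on G together with r (pairs among the g_i already reduce to 0 since G is a Gröbner basis):
g_1 = x_2*x_3**2 + 4*x_2*x_3 - 4*x_3, LT = x_2*x_3**2.
g_2 = x_1 - 1/4*x_3 - 1, LT = x_1.
r = 4*x_2**2 + 7/4*x_2*x_3 + 2*x_2 - 7, LT = x_2**2.

S(g_1,r): lcm = x_2**2*x_3**2. S = -7/16*x_2*x_3**3 + 4*x_2**2*x_3 - 1/2*x_2*x_3**2 - 4*x_2*x_3 + 7/4*x_3**2.
  leading term x_2*x_3**3: subtract (-7/16*x_3)·g_1 from -7/16*x_2*x_3**3 + 4*x_2**2*x_3 - 1/2*x_2*x_3**2 - 4*x_2*x_3 + 7/4*x_3**2 → 4*x_2**2*x_3 + 5/4*x_2*x_3**2 - 4*x_2*x_3
  leading term x_2**2*x_3: subtract (x_3)·r from 4*x_2**2*x_3 + 5/4*x_2*x_3**2 - 4*x_2*x_3 → -1/2*x_2*x_3**2 - 6*x_2*x_3 + 7*x_3
  leading term x_2*x_3**2: subtract (-1/2)·g_1 from -1/2*x_2*x_3**2 - 6*x_2*x_3 + 7*x_3 → -4*x_2*x_3 + 5*x_3
  leading term x_2*x_3: no divisor's leading term divides it; move -4*x_2*x_3 to the remainder.
  leading term x_3: no divisor's leading term divides it; move 5*x_3 to the remainder.
  remainder -4*x_2*x_3 + 5*x_3 ≠ 0; add m_4 = -4*x_2*x_3 + 5*x_3 to the basis.

S(g_1,m_4): lcm = x_2*x_3**2. S = 4*x_2*x_3 + 5/4*x_3**2 - 4*x_3.
  leading term x_2*x_3: subtract (-1)·m_4 from 4*x_2*x_3 + 5/4*x_3**2 - 4*x_3 → 5/4*x_3**2 + x_3
  leading term x_3**2: no divisor's leading term divides it; move 5/4*x_3**2 to the remainder.
  leading term x_3: no divisor's leading term divides it; move x_3 to the remainder.
  remainder 5/4*x_3**2 + x_3 ≠ 0; add m_5 = 5/4*x_3**2 + x_3 to the basis.

The other S-polynomials (S(g_1,g_2), S(g_2,r), S(g_2,m_4), S(r,m_4), S(g_1,m_5), S(g_2,m_5), S(r,m_5), S(m_4,m_5)) all reduce to 0 modulo the current basis, so we have a Gröbner basis.
Inter-reduce: drop elements whose leading term is divisible by another's, tail-reduce, and make monic.
Reduced Gröbner basis: {x_2**2 + 1/2*x_2 + 35/64*x_3 - 7/4, x_2*x_3 - 5/4*x_3, x_3**2 + 4/5*x_3, x_1 - 1/4*x_3 - 1}.
The reduced Gröbner basis of I + (p) is {x_2**2 + 1/2*x_2 + 35/64*x_3 - 7/4, x_2*x_3 - 5/4*x_3, x_3**2 + 4/5*x_3, x_1 - 1/4*x_3 - 1} ≠ {1}, a proper ideal, so the enlarged system stays consistent: p is independent of I, with normal form 4*x_2**2 + 7/4*x_2*x_3 + 2*x_2 - 7.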